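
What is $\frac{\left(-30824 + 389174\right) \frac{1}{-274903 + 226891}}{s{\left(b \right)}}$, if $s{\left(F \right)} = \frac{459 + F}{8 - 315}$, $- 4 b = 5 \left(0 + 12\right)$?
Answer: $\frac{18335575}{3552888} \approx 5.1608$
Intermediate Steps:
$b = -15$ ($b = - \frac{5 \left(0 + 12\right)}{4} = - \frac{5 \cdot 12}{4} = \left(- \frac{1}{4}\right) 60 = -15$)
$s{\left(F \right)} = - \frac{459}{307} - \frac{F}{307}$ ($s{\left(F \right)} = \frac{459 + F}{-307} = \left(459 + F\right) \left(- \frac{1}{307}\right) = - \frac{459}{307} - \frac{F}{307}$)
$\frac{\left(-30824 + 389174\right) \frac{1}{-274903 + 226891}}{s{\left(b \right)}} = \frac{\left(-30824 + 389174\right) \frac{1}{-274903 + 226891}}{- \frac{459}{307} - - \frac{15}{307}} = \frac{358350 \frac{1}{-48012}}{- \frac{459}{307} + \frac{15}{307}} = \frac{358350 \left(- \frac{1}{48012}\right)}{- \frac{444}{307}} = \left(- \frac{59725}{8002}\right) \left(- \frac{307}{444}\right) = \frac{18335575}{3552888}$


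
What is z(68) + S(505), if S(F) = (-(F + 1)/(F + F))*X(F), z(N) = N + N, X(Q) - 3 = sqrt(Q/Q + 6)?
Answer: 67921/505 - 253*sqrt(7)/505 ≈ 133.17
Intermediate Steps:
X(Q) = 3 + sqrt(7) (X(Q) = 3 + sqrt(Q/Q + 6) = 3 + sqrt(1 + 6) = 3 + sqrt(7))
z(N) = 2*N
S(F) = -(1 + F)*(3 + sqrt(7))/(2*F) (S(F) = (-(F + 1)/(F + F))*(3 + sqrt(7)) = (-(1 + F)/(2*F))*(3 + sqrt(7)) = -(1 + F)*(3 + sqrt(7))/(2*F))
z(68) + S(505) = 2*68 - 1/2*(1 + 505)*(3 + sqrt(7))/505 = 136 - 1/2*1/505*506*(3 + sqrt(7)) = 136 + (-759/505 - 253*sqrt(7)/505) = 67921/505 - 253*sqrt(7)/505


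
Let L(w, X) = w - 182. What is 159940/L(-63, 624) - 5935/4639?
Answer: -148683147/227311 ≈ -654.10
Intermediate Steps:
L(w, X) = -182 + w
159940/L(-63, 624) - 5935/4639 = 159940/(-182 - 63) - 5935/4639 = 159940/(-245) - 5935*1/4639 = 159940*(-1/245) - 5935/4639 = -31988/49 - 5935/4639 = -148683147/227311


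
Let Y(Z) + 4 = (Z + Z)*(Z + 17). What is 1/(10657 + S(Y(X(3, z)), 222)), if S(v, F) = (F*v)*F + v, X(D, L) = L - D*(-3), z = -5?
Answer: 1/8093397 ≈ 1.2356e-7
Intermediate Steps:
X(D, L) = L + 3*D (X(D, L) = L - (-3)*D = L + 3*D)
Y(Z) = -4 + 2*Z*(17 + Z) (Y(Z) = -4 + (Z + Z)*(Z + 17) = -4 + (2*Z)*(17 + Z) = -4 + 2*Z*(17 + Z))
S(v, F) = v + v*F**2 (S(v, F) = v*F**2 + v = v + v*F**2)
1/(10657 + S(Y(X(3, z)), 222)) = 1/(10657 + (-4 + 2*(-5 + 3*3)**2 + 34*(-5 + 3*3))*(1 + 222**2)) = 1/(10657 + (-4 + 2*(-5 + 9)**2 + 34*(-5 + 9))*(1 + 49284)) = 1/(10657 + (-4 + 2*4**2 + 34*4)*49285) = 1/(10657 + (-4 + 2*16 + 136)*49285) = 1/(10657 + (-4 + 32 + 136)*49285) = 1/(10657 + 164*49285) = 1/(10657 + 8082740) = 1/8093397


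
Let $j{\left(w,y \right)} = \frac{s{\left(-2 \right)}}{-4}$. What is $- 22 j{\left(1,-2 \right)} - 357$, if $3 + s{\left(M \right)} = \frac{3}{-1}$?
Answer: $-390$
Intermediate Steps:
$s{\left(M \right)} = -6$ ($s{\left(M \right)} = -3 + \frac{3}{-1} = -3 + 3 \left(-1\right) = -3 - 3 = -6$)
$j{\left(w,y \right)} = \frac{3}{2}$ ($j{\left(w,y \right)} = - \frac{6}{-4} = \left(-6\right) \left(- \frac{1}{4}\right) = \frac{3}{2}$)
$- 22 j{\left(1,-2 \right)} - 357 = \left(-22\right) \frac{3}{2} - 357 = -33 - 357 = -390$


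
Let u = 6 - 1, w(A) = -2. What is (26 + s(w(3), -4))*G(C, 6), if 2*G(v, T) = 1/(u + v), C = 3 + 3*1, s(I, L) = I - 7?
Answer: 17/22 ≈ 0.77273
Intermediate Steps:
s(I, L) = -7 + I
u = 5
C = 6 (C = 3 + 3 = 6)
G(v, T) = 1/(2*(5 + v))
(26 + s(w(3), -4))*G(C, 6) = (26 + (-7 - 2))*(1/(2*(5 + 6))) = (26 - 9)*((½)/11) = 17*((½)*(1/11)) = 17*(1/22) = 17/22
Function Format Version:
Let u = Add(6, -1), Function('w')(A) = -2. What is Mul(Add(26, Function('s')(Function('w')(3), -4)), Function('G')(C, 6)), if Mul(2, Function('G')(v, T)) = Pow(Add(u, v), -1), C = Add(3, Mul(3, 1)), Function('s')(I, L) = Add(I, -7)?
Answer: Rational(17, 22) ≈ 0.77273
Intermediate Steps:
Function('s')(I, L) = Add(-7, I)
u = 5
C = 6 (C = Add(3, 3) = 6)
Function('G')(v, T) = Mul(Rational(1, 2), Pow(Add(5, v), -1))
Mul(Add(26, Function('s')(Function('w')(3), -4)), Function('G')(C, 6)) = Mul(Add(26, Add(-7, -2)), Mul(Rational(1, 2), Pow(Add(5, 6), -1))) = Mul(Add(26, -9), Mul(Rational(1, 2), Pow(11, -1))) = Mul(17, Mul(Rational(1, 2), Rational(1, 11))) = Mul(17, Rational(1, 22)) = Rational(17, 22)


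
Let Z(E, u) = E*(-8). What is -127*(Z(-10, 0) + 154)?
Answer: -29718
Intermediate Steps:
Z(E, u) = -8*E
-127*(Z(-10, 0) + 154) = -127*(-8*(-10) + 154) = -127*(80 + 154) = -127*234 = -29718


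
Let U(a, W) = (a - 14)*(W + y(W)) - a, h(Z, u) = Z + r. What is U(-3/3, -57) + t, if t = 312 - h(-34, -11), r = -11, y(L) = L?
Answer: 2068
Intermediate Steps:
h(Z, u) = -11 + Z (h(Z, u) = Z - 11 = -11 + Z)
U(a, W) = -a + 2*W*(-14 + a) (U(a, W) = (a - 14)*(W + W) - a = (-14 + a)*(2*W) - a = 2*W*(-14 + a) - a = -a + 2*W*(-14 + a))
t = 357 (t = 312 - (-11 - 34) = 312 - 1*(-45) = 312 + 45 = 357)
U(-3/3, -57) + t = (-(-1)*3/3 - 28*(-57) + 2*(-57)*(-3/3)) + 357 = (-(-1)*3*(⅓) + 1596 + 2*(-57)*(-3/3)) + 357 = (-(-1) + 1596 + 2*(-57)*(-1*1)) + 357 = (-1*(-1) + 1596 + 2*(-57)*(-1)) + 357 = (1 + 1596 + 114) + 357 = 1711 + 357 = 2068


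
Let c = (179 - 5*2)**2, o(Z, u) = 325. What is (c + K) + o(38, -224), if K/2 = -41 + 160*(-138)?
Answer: -15356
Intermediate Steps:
K = -44242 (K = 2*(-41 + 160*(-138)) = 2*(-41 - 22080) = 2*(-22121) = -44242)
c = 28561 (c = (179 - 10)**2 = 169**2 = 28561)
(c + K) + o(38, -224) = (28561 - 44242) + 325 = -15681 + 325 = -15356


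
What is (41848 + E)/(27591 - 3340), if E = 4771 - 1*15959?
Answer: 30660/24251 ≈ 1.2643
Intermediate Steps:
E = -11188 (E = 4771 - 15959 = -11188)
(41848 + E)/(27591 - 3340) = (41848 - 11188)/(27591 - 3340) = 30660/24251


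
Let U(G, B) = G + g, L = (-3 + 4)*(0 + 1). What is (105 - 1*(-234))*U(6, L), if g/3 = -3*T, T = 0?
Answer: 2034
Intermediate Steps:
g = 0 (g = 3*(-3*0) = 3*0 = 0)
L = 1 (L = 1*1 = 1)
U(G, B) = G (U(G, B) = G + 0 = G)
(105 - 1*(-234))*U(6, L) = (105 - 1*(-234))*6 = (105 + 234)*6 = 339*6 = 2034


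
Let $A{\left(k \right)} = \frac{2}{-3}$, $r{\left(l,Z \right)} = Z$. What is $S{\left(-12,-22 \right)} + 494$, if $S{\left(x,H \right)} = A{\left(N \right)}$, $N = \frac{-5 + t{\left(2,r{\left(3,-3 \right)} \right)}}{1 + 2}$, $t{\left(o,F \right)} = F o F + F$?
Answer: $\frac{1480}{3} \approx 493.33$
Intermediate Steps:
$t{\left(o,F \right)} = F + o F^{2}$ ($t{\left(o,F \right)} = o F^{2} + F = F + o F^{2}$)
$N = \frac{10}{3}$ ($N = \frac{-5 - 3 \left(1 - 6\right)}{1 + 2} = \frac{-5 - 3 \left(1 - 6\right)}{3} = \left(-5 - -15\right) \frac{1}{3} = \left(-5 + 15\right) \frac{1}{3} = 10 \cdot \frac{1}{3} = \frac{10}{3} \approx 3.3333$)
$A{\left(k \right)} = - \frac{2}{3}$ ($A{\left(k \right)} = 2 \left(- \frac{1}{3}\right) = - \frac{2}{3}$)
$S{\left(x,H \right)} = - \frac{2}{3}$
$S{\left(-12,-22 \right)} + 494 = - \frac{2}{3} + 494 = \frac{1480}{3}$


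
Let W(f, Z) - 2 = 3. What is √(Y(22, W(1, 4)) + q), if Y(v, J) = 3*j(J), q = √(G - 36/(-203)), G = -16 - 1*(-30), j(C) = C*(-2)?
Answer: √(-1236270 + 203*√584234)/203 ≈ 5.122*I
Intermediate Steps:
j(C) = -2*C
W(f, Z) = 5 (W(f, Z) = 2 + 3 = 5)
G = 14 (G = -16 + 30 = 14)
q = √584234/203 (q = √(14 - 36/(-203)) = √(14 - 36*(-1/203)) = √(14 + 36/203) = √(2878/203) = √584234/203 ≈ 3.7653)
Y(v, J) = -6*J (Y(v, J) = 3*(-2*J) = -6*J)
√(Y(22, W(1, 4)) + q) = √(-6*5 + √584234/203) = √(-30 + √584234/203)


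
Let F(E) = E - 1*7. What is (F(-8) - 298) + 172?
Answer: -141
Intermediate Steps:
F(E) = -7 + E (F(E) = E - 7 = -7 + E)
(F(-8) - 298) + 172 = ((-7 - 8) - 298) + 172 = (-15 - 298) + 172 = -313 + 172 = -141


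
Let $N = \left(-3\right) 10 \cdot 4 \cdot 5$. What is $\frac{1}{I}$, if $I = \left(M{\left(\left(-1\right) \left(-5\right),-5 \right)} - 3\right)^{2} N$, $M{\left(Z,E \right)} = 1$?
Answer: $- \frac{1}{2400} \approx -0.00041667$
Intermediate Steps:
$N = -600$ ($N = \left(-30\right) 20 = -600$)
$I = -2400$ ($I = \left(1 - 3\right)^{2} \left(-600\right) = \left(-2\right)^{2} \left(-600\right) = 4 \left(-600\right) = -2400$)
$\frac{1}{I} = \frac{1}{-2400} = - \frac{1}{2400}$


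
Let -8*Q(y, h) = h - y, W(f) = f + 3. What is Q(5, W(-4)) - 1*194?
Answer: -773/4 ≈ -193.25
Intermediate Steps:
W(f) = 3 + f
Q(y, h) = -h/8 + y/8 (Q(y, h) = -(h - y)/8 = -h/8 + y/8)
Q(5, W(-4)) - 1*194 = (-(3 - 4)/8 + (⅛)*5) - 1*194 = (-⅛*(-1) + 5/8) - 194 = (⅛ + 5/8) - 194 = ¾ - 194 = -773/4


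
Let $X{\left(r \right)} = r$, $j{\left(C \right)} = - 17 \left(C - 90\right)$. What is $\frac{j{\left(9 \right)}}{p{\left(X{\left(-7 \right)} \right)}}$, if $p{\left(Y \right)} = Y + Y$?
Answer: $- \frac{1377}{14} \approx -98.357$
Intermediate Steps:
$j{\left(C \right)} = 1530 - 17 C$ ($j{\left(C \right)} = - 17 \left(-90 + C\right) = 1530 - 17 C$)
$p{\left(Y \right)} = 2 Y$
$\frac{j{\left(9 \right)}}{p{\left(X{\left(-7 \right)} \right)}} = \frac{1530 - 153}{2 \left(-7\right)} = \frac{1530 - 153}{-14} = 1377 \left(- \frac{1}{14}\right) = - \frac{1377}{14}$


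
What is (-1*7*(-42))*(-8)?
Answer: -2352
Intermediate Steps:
(-1*7*(-42))*(-8) = -7*(-42)*(-8) = 294*(-8) = -2352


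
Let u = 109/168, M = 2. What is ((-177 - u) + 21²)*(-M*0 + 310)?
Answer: 6857665/84 ≈ 81639.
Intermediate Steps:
u = 109/168 (u = 109*(1/168) = 109/168 ≈ 0.64881)
((-177 - u) + 21²)*(-M*0 + 310) = ((-177 - 1*109/168) + 21²)*(-1*2*0 + 310) = ((-177 - 109/168) + 441)*(-2*0 + 310) = (-29845/168 + 441)*(0 + 310) = (44243/168)*310 = 6857665/84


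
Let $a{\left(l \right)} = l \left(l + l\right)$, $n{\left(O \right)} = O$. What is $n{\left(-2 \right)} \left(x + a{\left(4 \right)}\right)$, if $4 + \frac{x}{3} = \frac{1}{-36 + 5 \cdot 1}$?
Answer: $- \frac{1234}{31} \approx -39.806$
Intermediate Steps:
$a{\left(l \right)} = 2 l^{2}$ ($a{\left(l \right)} = l 2 l = 2 l^{2}$)
$x = - \frac{375}{31}$ ($x = -12 + \frac{3}{-36 + 5 \cdot 1} = -12 + \frac{3}{-36 + 5} = -12 + \frac{3}{-31} = -12 + 3 \left(- \frac{1}{31}\right) = -12 - \frac{3}{31} = - \frac{375}{31} \approx -12.097$)
$n{\left(-2 \right)} \left(x + a{\left(4 \right)}\right) = - 2 \left(- \frac{375}{31} + 2 \cdot 4^{2}\right) = - 2 \left(- \frac{375}{31} + 2 \cdot 16\right) = - 2 \left(- \frac{375}{31} + 32\right) = \left(-2\right) \frac{617}{31} = - \frac{1234}{31}$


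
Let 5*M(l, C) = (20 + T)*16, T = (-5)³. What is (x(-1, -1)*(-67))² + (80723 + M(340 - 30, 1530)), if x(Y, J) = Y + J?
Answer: 98343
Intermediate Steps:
T = -125
x(Y, J) = J + Y
M(l, C) = -336 (M(l, C) = ((20 - 125)*16)/5 = (-105*16)/5 = (⅕)*(-1680) = -336)
(x(-1, -1)*(-67))² + (80723 + M(340 - 30, 1530)) = ((-1 - 1)*(-67))² + (80723 - 336) = (-2*(-67))² + 80387 = 134² + 80387 = 17956 + 80387 = 98343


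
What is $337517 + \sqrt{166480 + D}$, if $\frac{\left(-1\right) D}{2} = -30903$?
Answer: $337517 + \sqrt{228286} \approx 3.38 \cdot 10^{5}$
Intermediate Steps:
$D = 61806$ ($D = \left(-2\right) \left(-30903\right) = 61806$)
$337517 + \sqrt{166480 + D} = 337517 + \sqrt{166480 + 61806} = 337517 + \sqrt{228286}$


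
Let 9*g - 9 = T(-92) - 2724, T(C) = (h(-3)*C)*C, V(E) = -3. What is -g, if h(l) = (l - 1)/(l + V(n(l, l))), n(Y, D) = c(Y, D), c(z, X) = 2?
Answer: -8783/27 ≈ -325.30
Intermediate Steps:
n(Y, D) = 2
h(l) = (-1 + l)/(-3 + l) (h(l) = (l - 1)/(l - 3) = (-1 + l)/(-3 + l))
T(C) = 2*C²/3 (T(C) = (((-1 - 3)/(-3 - 3))*C)*C = ((-4/(-6))*C)*C = ((-⅙*(-4))*C)*C = (2*C/3)*C = 2*C²/3)
g = 8783/27 (g = 1 + ((⅔)*(-92)² - 2724)/9 = 1 + ((⅔)*8464 - 2724)/9 = 1 + (16928/3 - 2724)/9 = 1 + (⅑)*(8756/3) = 1 + 8756/27 = 8783/27 ≈ 325.30)
-g = -1*8783/27 = -8783/27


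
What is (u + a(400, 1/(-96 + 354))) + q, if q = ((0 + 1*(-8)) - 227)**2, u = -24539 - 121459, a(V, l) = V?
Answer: -90373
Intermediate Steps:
u = -145998
q = 55225 (q = ((0 - 8) - 227)**2 = (-8 - 227)**2 = (-235)**2 = 55225)
(u + a(400, 1/(-96 + 354))) + q = (-145998 + 400) + 55225 = -145598 + 55225 = -90373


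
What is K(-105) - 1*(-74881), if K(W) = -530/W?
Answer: 1572607/21 ≈ 74886.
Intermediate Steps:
K(-105) - 1*(-74881) = -530/(-105) - 1*(-74881) = -530*(-1/105) + 74881 = 106/21 + 74881 = 1572607/21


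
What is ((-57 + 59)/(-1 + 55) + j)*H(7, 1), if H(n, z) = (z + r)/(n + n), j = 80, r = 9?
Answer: 10805/189 ≈ 57.169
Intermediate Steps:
H(n, z) = (9 + z)/(2*n) (H(n, z) = (z + 9)/(n + n) = (9 + z)/((2*n)) = (9 + z)*(1/(2*n)) = (9 + z)/(2*n))
((-57 + 59)/(-1 + 55) + j)*H(7, 1) = ((-57 + 59)/(-1 + 55) + 80)*((½)*(9 + 1)/7) = (2/54 + 80)*((½)*(⅐)*10) = (2*(1/54) + 80)*(5/7) = (1/27 + 80)*(5/7) = (2161/27)*(5/7) = 10805/189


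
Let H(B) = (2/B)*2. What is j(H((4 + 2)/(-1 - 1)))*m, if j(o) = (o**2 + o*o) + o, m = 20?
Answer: 400/9 ≈ 44.444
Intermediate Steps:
H(B) = 4/B
j(o) = o + 2*o**2 (j(o) = (o**2 + o**2) + o = 2*o**2 + o = o + 2*o**2)
j(H((4 + 2)/(-1 - 1)))*m = ((4/(((4 + 2)/(-1 - 1))))*(1 + 2*(4/(((4 + 2)/(-1 - 1))))))*20 = ((4/((6/(-2))))*(1 + 2*(4/((6/(-2))))))*20 = ((4/((6*(-1/2))))*(1 + 2*(4/((6*(-1/2))))))*20 = ((4/(-3))*(1 + 2*(4/(-3))))*20 = ((4*(-1/3))*(1 + 2*(4*(-1/3))))*20 = -4*(1 + 2*(-4/3))/3*20 = -4*(1 - 8/3)/3*20 = -4/3*(-5/3)*20 = (20/9)*20 = 400/9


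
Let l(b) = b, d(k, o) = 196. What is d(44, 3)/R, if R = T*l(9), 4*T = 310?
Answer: 392/1395 ≈ 0.28100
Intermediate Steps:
T = 155/2 (T = (1/4)*310 = 155/2 ≈ 77.500)
R = 1395/2 (R = (155/2)*9 = 1395/2 ≈ 697.50)
d(44, 3)/R = 196/(1395/2) = 196*(2/1395) = 392/1395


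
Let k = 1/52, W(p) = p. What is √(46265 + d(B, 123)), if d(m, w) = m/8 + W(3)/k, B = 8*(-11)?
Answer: √46410 ≈ 215.43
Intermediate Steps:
B = -88
k = 1/52 ≈ 0.019231
d(m, w) = 156 + m/8 (d(m, w) = m/8 + 3/(1/52) = m*(⅛) + 3*52 = m/8 + 156 = 156 + m/8)
√(46265 + d(B, 123)) = √(46265 + (156 + (⅛)*(-88))) = √(46265 + (156 - 11)) = √(46265 + 145) = √46410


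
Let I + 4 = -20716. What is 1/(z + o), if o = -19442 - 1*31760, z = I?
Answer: -1/71922 ≈ -1.3904e-5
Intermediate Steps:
I = -20720 (I = -4 - 20716 = -20720)
z = -20720
o = -51202 (o = -19442 - 31760 = -51202)
1/(z + o) = 1/(-20720 - 51202) = 1/(-71922) = -1/71922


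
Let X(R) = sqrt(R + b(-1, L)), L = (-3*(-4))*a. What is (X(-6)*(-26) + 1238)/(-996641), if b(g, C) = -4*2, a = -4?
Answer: -1238/996641 + 26*I*sqrt(14)/996641 ≈ -0.0012422 + 9.7611e-5*I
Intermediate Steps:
L = -48 (L = -3*(-4)*(-4) = 12*(-4) = -48)
b(g, C) = -8
X(R) = sqrt(-8 + R) (X(R) = sqrt(R - 8) = sqrt(-8 + R))
(X(-6)*(-26) + 1238)/(-996641) = (sqrt(-8 - 6)*(-26) + 1238)/(-996641) = (sqrt(-14)*(-26) + 1238)*(-1/996641) = ((I*sqrt(14))*(-26) + 1238)*(-1/996641) = (-26*I*sqrt(14) + 1238)*(-1/996641) = (1238 - 26*I*sqrt(14))*(-1/996641) = -1238/996641 + 26*I*sqrt(14)/996641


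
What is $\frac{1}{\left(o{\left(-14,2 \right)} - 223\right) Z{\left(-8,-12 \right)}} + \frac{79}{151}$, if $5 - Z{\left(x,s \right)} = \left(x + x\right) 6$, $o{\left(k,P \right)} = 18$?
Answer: $\frac{1635544}{3126455} \approx 0.52313$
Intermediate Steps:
$Z{\left(x,s \right)} = 5 - 12 x$ ($Z{\left(x,s \right)} = 5 - \left(x + x\right) 6 = 5 - 2 x 6 = 5 - 12 x$)
$\frac{1}{\left(o{\left(-14,2 \right)} - 223\right) Z{\left(-8,-12 \right)}} + \frac{79}{151} = \frac{1}{\left(18 - 223\right) \left(5 - -96\right)} + \frac{79}{151} = \frac{1}{\left(-205\right) \left(5 + 96\right)} + 79 \cdot \frac{1}{151} = - \frac{1}{205 \cdot 101} + \frac{79}{151} = \left(- \frac{1}{205}\right) \frac{1}{101} + \frac{79}{151} = - \frac{1}{20705} + \frac{79}{151} = \frac{1635544}{3126455}$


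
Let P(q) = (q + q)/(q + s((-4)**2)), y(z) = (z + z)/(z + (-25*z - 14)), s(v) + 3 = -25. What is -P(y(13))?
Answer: -26/4577 ≈ -0.0056806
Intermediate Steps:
s(v) = -28 (s(v) = -3 - 25 = -28)
y(z) = 2*z/(-14 - 24*z) (y(z) = (2*z)/(z + (-14 - 25*z)) = (2*z)/(-14 - 24*z) = 2*z/(-14 - 24*z))
P(q) = 2*q/(-28 + q) (P(q) = (q + q)/(q - 28) = (2*q)/(-28 + q) = 2*q/(-28 + q))
-P(y(13)) = -2*(-1*13/(7 + 12*13))/(-28 - 1*13/(7 + 12*13)) = -2*(-1*13/(7 + 156))/(-28 - 1*13/(7 + 156)) = -2*(-1*13/163)/(-28 - 1*13/163) = -2*(-1*13*1/163)/(-28 - 1*13*1/163) = -2*(-13)/(163*(-28 - 13/163)) = -2*(-13)/(163*(-4577/163)) = -2*(-13)*(-163)/(163*4577) = -1*26/4577 = -26/4577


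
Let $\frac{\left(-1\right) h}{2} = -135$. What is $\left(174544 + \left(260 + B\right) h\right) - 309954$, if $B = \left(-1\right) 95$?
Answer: $-90860$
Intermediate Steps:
$h = 270$ ($h = \left(-2\right) \left(-135\right) = 270$)
$B = -95$
$\left(174544 + \left(260 + B\right) h\right) - 309954 = \left(174544 + \left(260 - 95\right) 270\right) - 309954 = \left(174544 + 165 \cdot 270\right) - 309954 = \left(174544 + 44550\right) - 309954 = 219094 - 309954 = -90860$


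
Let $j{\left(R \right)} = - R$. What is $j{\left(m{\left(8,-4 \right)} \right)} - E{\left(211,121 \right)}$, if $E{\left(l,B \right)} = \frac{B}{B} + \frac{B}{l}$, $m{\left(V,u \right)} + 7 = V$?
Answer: $- \frac{543}{211} \approx -2.5735$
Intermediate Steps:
$m{\left(V,u \right)} = -7 + V$
$E{\left(l,B \right)} = 1 + \frac{B}{l}$
$j{\left(m{\left(8,-4 \right)} \right)} - E{\left(211,121 \right)} = - (-7 + 8) - \frac{121 + 211}{211} = \left(-1\right) 1 - \frac{1}{211} \cdot 332 = -1 - \frac{332}{211} = - \frac{543}{211}$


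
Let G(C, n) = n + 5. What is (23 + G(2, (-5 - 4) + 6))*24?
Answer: 600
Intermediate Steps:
G(C, n) = 5 + n
(23 + G(2, (-5 - 4) + 6))*24 = (23 + (5 + ((-5 - 4) + 6)))*24 = (23 + (5 + (-9 + 6)))*24 = (23 + (5 - 3))*24 = (23 + 2)*24 = 25*24 = 600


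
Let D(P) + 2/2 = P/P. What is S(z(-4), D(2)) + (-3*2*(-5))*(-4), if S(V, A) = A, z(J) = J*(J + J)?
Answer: -120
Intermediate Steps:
D(P) = 0 (D(P) = -1 + P/P = -1 + 1 = 0)
z(J) = 2*J**2 (z(J) = J*(2*J) = 2*J**2)
S(z(-4), D(2)) + (-3*2*(-5))*(-4) = 0 + (-3*2*(-5))*(-4) = 0 - 6*(-5)*(-4) = 0 + 30*(-4) = 0 - 120 = -120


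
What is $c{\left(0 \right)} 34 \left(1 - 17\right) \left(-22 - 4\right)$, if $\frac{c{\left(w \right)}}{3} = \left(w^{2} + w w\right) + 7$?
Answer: $297024$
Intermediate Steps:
$c{\left(w \right)} = 21 + 6 w^{2}$ ($c{\left(w \right)} = 3 \left(\left(w^{2} + w w\right) + 7\right) = 3 \left(\left(w^{2} + w^{2}\right) + 7\right) = 3 \left(2 w^{2} + 7\right) = 3 \left(7 + 2 w^{2}\right) = 21 + 6 w^{2}$)
$c{\left(0 \right)} 34 \left(1 - 17\right) \left(-22 - 4\right) = \left(21 + 6 \cdot 0^{2}\right) 34 \left(1 - 17\right) \left(-22 - 4\right) = \left(21 + 6 \cdot 0\right) 34 \left(\left(-16\right) \left(-26\right)\right) = \left(21 + 0\right) 34 \cdot 416 = 21 \cdot 34 \cdot 416 = 714 \cdot 416 = 297024$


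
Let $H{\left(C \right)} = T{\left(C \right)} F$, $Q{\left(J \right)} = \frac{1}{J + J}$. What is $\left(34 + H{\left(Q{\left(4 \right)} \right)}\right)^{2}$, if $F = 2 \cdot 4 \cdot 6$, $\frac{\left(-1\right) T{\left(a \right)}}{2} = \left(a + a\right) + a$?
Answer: $4$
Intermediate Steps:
$Q{\left(J \right)} = \frac{1}{2 J}$
$T{\left(a \right)} = - 6 a$ ($T{\left(a \right)} = - 2 \left(\left(a + a\right) + a\right) = - 2 \left(2 a + a\right) = - 2 \cdot 3 a = - 6 a$)
$F = 48$ ($F = 2 \cdot 24 = 48$)
$H{\left(C \right)} = - 288 C$ ($H{\left(C \right)} = - 6 C 48 = - 288 C$)
$\left(34 + H{\left(Q{\left(4 \right)} \right)}\right)^{2} = \left(34 - 288 \frac{1}{2 \cdot 4}\right)^{2} = \left(34 - 288 \cdot \frac{1}{2} \cdot \frac{1}{4}\right)^{2} = \left(34 - 36\right)^{2} = \left(-2\right)^{2} = 4$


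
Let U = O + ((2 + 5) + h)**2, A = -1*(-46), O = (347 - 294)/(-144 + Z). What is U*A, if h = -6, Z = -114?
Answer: 4715/129 ≈ 36.550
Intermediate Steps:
O = -53/258 (O = (347 - 294)/(-144 - 114) = 53/(-258) = 53*(-1/258) = -53/258 ≈ -0.20543)
A = 46
U = 205/258 (U = -53/258 + ((2 + 5) - 6)**2 = -53/258 + (7 - 6)**2 = -53/258 + 1**2 = -53/258 + 1 = 205/258 ≈ 0.79457)
U*A = (205/258)*46 = 4715/129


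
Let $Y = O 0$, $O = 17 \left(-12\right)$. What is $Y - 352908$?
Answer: $-352908$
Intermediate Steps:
$O = -204$
$Y = 0$ ($Y = \left(-204\right) 0 = 0$)
$Y - 352908 = 0 - 352908 = -352908$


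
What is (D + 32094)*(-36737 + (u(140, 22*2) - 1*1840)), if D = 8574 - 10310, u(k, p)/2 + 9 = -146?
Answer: -1180531546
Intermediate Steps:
u(k, p) = -310 (u(k, p) = -18 + 2*(-146) = -18 - 292 = -310)
D = -1736
(D + 32094)*(-36737 + (u(140, 22*2) - 1*1840)) = (-1736 + 32094)*(-36737 + (-310 - 1*1840)) = 30358*(-36737 + (-310 - 1840)) = 30358*(-36737 - 2150) = 30358*(-38887) = -1180531546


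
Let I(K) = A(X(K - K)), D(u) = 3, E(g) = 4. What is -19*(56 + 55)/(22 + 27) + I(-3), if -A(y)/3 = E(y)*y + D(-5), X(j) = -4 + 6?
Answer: -3726/49 ≈ -76.041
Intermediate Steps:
X(j) = 2
A(y) = -9 - 12*y (A(y) = -3*(4*y + 3) = -3*(3 + 4*y) = -9 - 12*y)
I(K) = -33 (I(K) = -9 - 12*2 = -9 - 24 = -33)
-19*(56 + 55)/(22 + 27) + I(-3) = -19*(56 + 55)/(22 + 27) - 33 = -2109/49 - 33 = -3726/49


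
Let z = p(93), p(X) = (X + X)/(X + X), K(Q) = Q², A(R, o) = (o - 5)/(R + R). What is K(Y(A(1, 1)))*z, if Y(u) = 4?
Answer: 16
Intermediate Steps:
A(R, o) = (-5 + o)/(2*R) (A(R, o) = (-5 + o)/((2*R)) = (-5 + o)*(1/(2*R)) = (-5 + o)/(2*R))
p(X) = 1 (p(X) = (2*X)/((2*X)) = (2*X)*(1/(2*X)) = 1)
z = 1
K(Y(A(1, 1)))*z = 4²*1 = 16*1 = 16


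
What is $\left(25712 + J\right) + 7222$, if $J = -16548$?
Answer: $16386$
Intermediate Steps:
$\left(25712 + J\right) + 7222 = \left(25712 - 16548\right) + 7222 = 9164 + 7222 = 16386$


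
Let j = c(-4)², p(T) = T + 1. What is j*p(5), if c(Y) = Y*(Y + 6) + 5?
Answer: 54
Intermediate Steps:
c(Y) = 5 + Y*(6 + Y) (c(Y) = Y*(6 + Y) + 5 = 5 + Y*(6 + Y))
p(T) = 1 + T
j = 9 (j = (5 + (-4)² + 6*(-4))² = (5 + 16 - 24)² = (-3)² = 9)
j*p(5) = 9*(1 + 5) = 9*6 = 54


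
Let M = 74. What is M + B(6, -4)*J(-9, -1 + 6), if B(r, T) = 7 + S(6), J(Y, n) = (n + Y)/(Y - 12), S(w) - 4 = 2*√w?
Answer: 1598/21 + 8*√6/21 ≈ 77.028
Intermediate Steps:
S(w) = 4 + 2*√w
J(Y, n) = (Y + n)/(-12 + Y)
B(r, T) = 11 + 2*√6 (B(r, T) = 7 + (4 + 2*√6) = 11 + 2*√6)
M + B(6, -4)*J(-9, -1 + 6) = 74 + (11 + 2*√6)*((-9 + (-1 + 6))/(-12 - 9)) = 74 + (11 + 2*√6)*((-9 + 5)/(-21)) = 74 + (11 + 2*√6)*(-1/21*(-4)) = 74 + (11 + 2*√6)*(4/21) = 74 + (44/21 + 8*√6/21) = 1598/21 + 8*√6/21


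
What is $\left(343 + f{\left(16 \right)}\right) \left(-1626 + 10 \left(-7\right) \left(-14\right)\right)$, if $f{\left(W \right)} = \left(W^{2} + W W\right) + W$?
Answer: $-562666$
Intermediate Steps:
$f{\left(W \right)} = W + 2 W^{2}$ ($f{\left(W \right)} = \left(W^{2} + W^{2}\right) + W = 2 W^{2} + W = W + 2 W^{2}$)
$\left(343 + f{\left(16 \right)}\right) \left(-1626 + 10 \left(-7\right) \left(-14\right)\right) = \left(343 + 16 \left(1 + 2 \cdot 16\right)\right) \left(-1626 + 10 \left(-7\right) \left(-14\right)\right) = \left(343 + 16 \left(1 + 32\right)\right) \left(-1626 - -980\right) = \left(343 + 16 \cdot 33\right) \left(-1626 + 980\right) = \left(343 + 528\right) \left(-646\right) = 871 \left(-646\right) = -562666$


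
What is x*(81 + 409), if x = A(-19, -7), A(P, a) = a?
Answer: -3430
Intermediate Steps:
x = -7
x*(81 + 409) = -7*(81 + 409) = -7*490 = -3430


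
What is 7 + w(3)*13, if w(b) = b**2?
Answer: 124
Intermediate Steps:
7 + w(3)*13 = 7 + 3**2*13 = 7 + 9*13 = 7 + 117 = 124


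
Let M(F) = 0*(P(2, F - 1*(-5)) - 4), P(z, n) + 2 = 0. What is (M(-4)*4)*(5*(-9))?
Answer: 0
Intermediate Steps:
P(z, n) = -2 (P(z, n) = -2 + 0 = -2)
M(F) = 0 (M(F) = 0*(-2 - 4) = 0*(-6) = 0)
(M(-4)*4)*(5*(-9)) = (0*4)*(5*(-9)) = 0*(-45) = 0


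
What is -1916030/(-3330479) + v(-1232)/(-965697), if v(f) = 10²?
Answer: 1849971375010/3216233578863 ≈ 0.57520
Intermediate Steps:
v(f) = 100
-1916030/(-3330479) + v(-1232)/(-965697) = -1916030/(-3330479) + 100/(-965697) = -1916030*(-1/3330479) + 100*(-1/965697) = 1916030/3330479 - 100/965697 = 1849971375010/3216233578863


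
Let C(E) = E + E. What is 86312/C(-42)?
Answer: -21578/21 ≈ -1027.5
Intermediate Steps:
C(E) = 2*E
86312/C(-42) = 86312/((2*(-42))) = 86312/(-84) = 86312*(-1/84) = -21578/21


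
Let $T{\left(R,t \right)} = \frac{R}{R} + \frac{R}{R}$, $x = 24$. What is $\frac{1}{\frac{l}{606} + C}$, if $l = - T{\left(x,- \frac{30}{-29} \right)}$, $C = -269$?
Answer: $- \frac{303}{81508} \approx -0.0037174$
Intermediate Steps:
$T{\left(R,t \right)} = 2$ ($T{\left(R,t \right)} = 1 + 1 = 2$)
$l = -2$ ($l = \left(-1\right) 2 = -2$)
$\frac{1}{\frac{l}{606} + C} = \frac{1}{- \frac{2}{606} - 269} = \frac{1}{\left(-2\right) \frac{1}{606} - 269} = \frac{1}{- \frac{1}{303} - 269} = \frac{1}{- \frac{81508}{303}} = - \frac{303}{81508}$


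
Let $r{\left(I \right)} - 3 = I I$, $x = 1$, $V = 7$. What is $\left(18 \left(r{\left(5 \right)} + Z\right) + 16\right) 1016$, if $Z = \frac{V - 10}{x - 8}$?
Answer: $\frac{3753104}{7} \approx 5.3616 \cdot 10^{5}$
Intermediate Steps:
$r{\left(I \right)} = 3 + I^{2}$ ($r{\left(I \right)} = 3 + I I = 3 + I^{2}$)
$Z = \frac{3}{7}$ ($Z = \frac{7 - 10}{1 - 8} = - \frac{3}{-7} = \left(-3\right) \left(- \frac{1}{7}\right) = \frac{3}{7} \approx 0.42857$)
$\left(18 \left(r{\left(5 \right)} + Z\right) + 16\right) 1016 = \left(18 \left(\left(3 + 5^{2}\right) + \frac{3}{7}\right) + 16\right) 1016 = \left(18 \left(\left(3 + 25\right) + \frac{3}{7}\right) + 16\right) 1016 = \left(18 \left(28 + \frac{3}{7}\right) + 16\right) 1016 = \left(18 \cdot \frac{199}{7} + 16\right) 1016 = \left(\frac{3582}{7} + 16\right) 1016 = \frac{3694}{7} \cdot 1016 = \frac{3753104}{7}$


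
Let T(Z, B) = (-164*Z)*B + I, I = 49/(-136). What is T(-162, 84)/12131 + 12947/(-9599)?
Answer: 413151290895/2262369112 ≈ 182.62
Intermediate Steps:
I = -49/136 (I = 49*(-1/136) = -49/136 ≈ -0.36029)
T(Z, B) = -49/136 - 164*B*Z (T(Z, B) = (-164*Z)*B - 49/136 = -164*B*Z - 49/136 = -49/136 - 164*B*Z)
T(-162, 84)/12131 + 12947/(-9599) = (-49/136 - 164*84*(-162))/12131 + 12947/(-9599) = (-49/136 + 2231712)*(1/12131) + 12947*(-1/9599) = (303512783/136)*(1/12131) - 12947/9599 = 43358969/235688 - 12947/9599 = 413151290895/2262369112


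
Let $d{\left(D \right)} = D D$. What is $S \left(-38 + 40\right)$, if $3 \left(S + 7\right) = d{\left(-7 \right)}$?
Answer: $\frac{56}{3} \approx 18.667$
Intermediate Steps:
$d{\left(D \right)} = D^{2}$
$S = \frac{28}{3}$ ($S = -7 + \frac{\left(-7\right)^{2}}{3} = -7 + \frac{1}{3} \cdot 49 = -7 + \frac{49}{3} = \frac{28}{3} \approx 9.3333$)
$S \left(-38 + 40\right) = \frac{28 \left(-38 + 40\right)}{3} = \frac{28}{3} \cdot 2 = \frac{56}{3}$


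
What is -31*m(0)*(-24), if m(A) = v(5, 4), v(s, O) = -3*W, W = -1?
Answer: 2232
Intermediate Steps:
v(s, O) = 3 (v(s, O) = -3*(-1) = 3)
m(A) = 3
-31*m(0)*(-24) = -31*3*(-24) = -93*(-24) = 2232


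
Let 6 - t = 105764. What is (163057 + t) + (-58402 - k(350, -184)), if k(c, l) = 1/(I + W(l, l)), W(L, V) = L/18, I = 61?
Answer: -504080/457 ≈ -1103.0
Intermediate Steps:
t = -105758 (t = 6 - 1*105764 = 6 - 105764 = -105758)
W(L, V) = L/18 (W(L, V) = L*(1/18) = L/18)
k(c, l) = 1/(61 + l/18)
(163057 + t) + (-58402 - k(350, -184)) = (163057 - 105758) + (-58402 - 18/(1098 - 184)) = 57299 + (-58402 - 18/914) = 57299 + (-58402 - 1*9/457) = 57299 + (-58402 - 9/457) = 57299 - 26689723/457 = -504080/457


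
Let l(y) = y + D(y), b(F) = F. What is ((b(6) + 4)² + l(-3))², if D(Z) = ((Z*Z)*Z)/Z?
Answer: 11236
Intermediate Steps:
D(Z) = Z² (D(Z) = (Z²*Z)/Z = Z³/Z = Z²)
l(y) = y + y²
((b(6) + 4)² + l(-3))² = ((6 + 4)² - 3*(1 - 3))² = (10² - 3*(-2))² = (100 + 6)² = 106² = 11236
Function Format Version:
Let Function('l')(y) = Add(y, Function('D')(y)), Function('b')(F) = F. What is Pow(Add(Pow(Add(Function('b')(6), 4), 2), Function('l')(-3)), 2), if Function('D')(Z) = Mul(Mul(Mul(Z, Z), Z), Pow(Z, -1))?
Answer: 11236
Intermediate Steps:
Function('D')(Z) = Pow(Z, 2) (Function('D')(Z) = Mul(Mul(Pow(Z, 2), Z), Pow(Z, -1)) = Mul(Pow(Z, 3), Pow(Z, -1)) = Pow(Z, 2))
Function('l')(y) = Add(y, Pow(y, 2))
Pow(Add(Pow(Add(Function('b')(6), 4), 2), Function('l')(-3)), 2) = Pow(Add(Pow(Add(6, 4), 2), Mul(-3, Add(1, -3))), 2) = Pow(Add(Pow(10, 2), Mul(-3, -2)), 2) = Pow(Add(100, 6), 2) = Pow(106, 2) = 11236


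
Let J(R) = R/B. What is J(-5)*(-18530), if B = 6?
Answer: 46325/3 ≈ 15442.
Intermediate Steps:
J(R) = R/6
J(-5)*(-18530) = ((⅙)*(-5))*(-18530) = -⅚*(-18530) = 46325/3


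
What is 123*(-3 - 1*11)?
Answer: -1722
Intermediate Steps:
123*(-3 - 1*11) = 123*(-3 - 11) = 123*(-14) = -1722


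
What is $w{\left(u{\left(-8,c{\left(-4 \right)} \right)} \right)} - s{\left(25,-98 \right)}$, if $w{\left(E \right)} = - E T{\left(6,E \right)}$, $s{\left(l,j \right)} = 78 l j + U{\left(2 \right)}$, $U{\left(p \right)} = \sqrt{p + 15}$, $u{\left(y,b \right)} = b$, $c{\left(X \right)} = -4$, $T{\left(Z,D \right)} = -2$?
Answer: $191092 - \sqrt{17} \approx 1.9109 \cdot 10^{5}$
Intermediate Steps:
$U{\left(p \right)} = \sqrt{15 + p}$
$s{\left(l,j \right)} = \sqrt{17} + 78 j l$ ($s{\left(l,j \right)} = 78 l j + \sqrt{15 + 2} = 78 j l + \sqrt{17} = \sqrt{17} + 78 j l$)
$w{\left(E \right)} = 2 E$ ($w{\left(E \right)} = - E \left(-2\right) = 2 E$)
$w{\left(u{\left(-8,c{\left(-4 \right)} \right)} \right)} - s{\left(25,-98 \right)} = 2 \left(-4\right) - \left(\sqrt{17} + 78 \left(-98\right) 25\right) = -8 - \left(\sqrt{17} - 191100\right) = -8 - \left(-191100 + \sqrt{17}\right) = -8 + \left(191100 - \sqrt{17}\right) = 191092 - \sqrt{17}$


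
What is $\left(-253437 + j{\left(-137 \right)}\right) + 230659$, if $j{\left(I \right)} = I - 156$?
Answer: $-23071$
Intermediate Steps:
$j{\left(I \right)} = -156 + I$
$\left(-253437 + j{\left(-137 \right)}\right) + 230659 = \left(-253437 - 293\right) + 230659 = -253730 + 230659 = -23071$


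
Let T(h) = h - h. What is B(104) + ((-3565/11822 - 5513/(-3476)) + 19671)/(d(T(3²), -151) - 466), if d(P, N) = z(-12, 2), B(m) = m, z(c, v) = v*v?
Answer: 25348934713/412719384 ≈ 61.419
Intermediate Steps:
z(c, v) = v²
T(h) = 0
d(P, N) = 4 (d(P, N) = 2² = 4)
B(104) + ((-3565/11822 - 5513/(-3476)) + 19671)/(d(T(3²), -151) - 466) = 104 + ((-3565/11822 - 5513/(-3476)) + 19671)/(4 - 466) = 104 + ((-3565*1/11822 - 5513*(-1/3476)) + 19671)/(-462) = 104 + ((-155/514 + 5513/3476) + 19671)*(-1/462) = 104 + (1147451/893332 + 19671)*(-1/462) = 104 + (17573881223/893332)*(-1/462) = 104 - 17573881223/412719384 = 25348934713/412719384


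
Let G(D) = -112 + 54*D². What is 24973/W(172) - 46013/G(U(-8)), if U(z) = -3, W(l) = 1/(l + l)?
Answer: 292080025/34 ≈ 8.5906e+6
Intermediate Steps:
W(l) = 1/(2*l)
24973/W(172) - 46013/G(U(-8)) = 24973/(((½)/172)) - 46013/(-112 + 54*(-3)²) = 24973/(((½)*(1/172))) - 46013/(-112 + 54*9) = 24973/(1/344) - 46013/(-112 + 486) = 24973*344 - 46013/374 = 8590712 - 46013*1/374 = 8590712 - 4183/34 = 292080025/34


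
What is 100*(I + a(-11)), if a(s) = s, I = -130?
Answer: -14100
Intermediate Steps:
100*(I + a(-11)) = 100*(-130 - 11) = 100*(-141) = -14100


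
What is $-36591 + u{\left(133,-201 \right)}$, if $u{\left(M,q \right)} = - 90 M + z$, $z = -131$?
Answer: $-48692$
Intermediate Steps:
$u{\left(M,q \right)} = -131 - 90 M$ ($u{\left(M,q \right)} = - 90 M - 131 = -131 - 90 M$)
$-36591 + u{\left(133,-201 \right)} = -36591 - 12101 = -48692$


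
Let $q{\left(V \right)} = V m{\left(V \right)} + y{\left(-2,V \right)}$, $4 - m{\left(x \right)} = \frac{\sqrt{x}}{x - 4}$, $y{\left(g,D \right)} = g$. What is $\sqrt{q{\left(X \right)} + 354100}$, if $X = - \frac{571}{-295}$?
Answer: $\frac{\sqrt{11429088267114630 + 102583005 \sqrt{168445}}}{179655} \approx 595.07$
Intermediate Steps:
$m{\left(x \right)} = 4 - \frac{\sqrt{x}}{-4 + x}$ ($m{\left(x \right)} = 4 - \frac{\sqrt{x}}{x - 4} = 4 - \frac{\sqrt{x}}{-4 + x}$)
$X = \frac{571}{295}$ ($X = \left(-571\right) \left(- \frac{1}{295}\right) = \frac{571}{295} \approx 1.9356$)
$q{\left(V \right)} = -2 + \frac{V \left(-16 - \sqrt{V} + 4 V\right)}{-4 + V}$ ($q{\left(V \right)} = V \frac{-16 - \sqrt{V} + 4 V}{-4 + V} - 2 = \frac{V \left(-16 - \sqrt{V} + 4 V\right)}{-4 + V} - 2 = -2 + \frac{V \left(-16 - \sqrt{V} + 4 V\right)}{-4 + V}$)
$\sqrt{q{\left(X \right)} + 354100} = \sqrt{\frac{8 - \left(\frac{571}{295}\right)^{\frac{3}{2}} - \frac{10278}{295} + 4 \left(\frac{571}{295}\right)^{2}}{-4 + \frac{571}{295}} + 354100} = \sqrt{\frac{8 - \frac{571 \sqrt{168445}}{87025} - \frac{10278}{295} + 4 \cdot \frac{326041}{87025}}{- \frac{609}{295}} + 354100} = \sqrt{- \frac{295 \left(8 - \frac{571 \sqrt{168445}}{87025} - \frac{10278}{295} + \frac{1304164}{87025}\right)}{609} + 354100} = \sqrt{- \frac{295 \left(- \frac{1031646}{87025} - \frac{571 \sqrt{168445}}{87025}\right)}{609} + 354100} = \sqrt{\left(\frac{1694}{295} + \frac{571 \sqrt{168445}}{179655}\right) + 354100} = \sqrt{\frac{104461194}{295} + \frac{571 \sqrt{168445}}{179655}}$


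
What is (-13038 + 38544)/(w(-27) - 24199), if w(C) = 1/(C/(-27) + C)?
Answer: -221052/209725 ≈ -1.0540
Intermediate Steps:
w(C) = 27/(26*C) (w(C) = 1/(C*(-1/27) + C) = 1/(-C/27 + C) = 1/(26*C/27) = 27/(26*C))
(-13038 + 38544)/(w(-27) - 24199) = (-13038 + 38544)/((27/26)/(-27) - 24199) = 25506/((27/26)*(-1/27) - 24199) = 25506/(-1/26 - 24199) = 25506/(-629175/26) = 25506*(-26/629175) = -221052/209725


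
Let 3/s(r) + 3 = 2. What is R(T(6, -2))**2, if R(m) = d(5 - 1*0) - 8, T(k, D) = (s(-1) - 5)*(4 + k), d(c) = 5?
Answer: 9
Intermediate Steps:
s(r) = -3 (s(r) = 3/(-3 + 2) = 3/(-1) = 3*(-1) = -3)
T(k, D) = -32 - 8*k (T(k, D) = (-3 - 5)*(4 + k) = -8*(4 + k) = -32 - 8*k)
R(m) = -3 (R(m) = 5 - 8 = -3)
R(T(6, -2))**2 = (-3)**2 = 9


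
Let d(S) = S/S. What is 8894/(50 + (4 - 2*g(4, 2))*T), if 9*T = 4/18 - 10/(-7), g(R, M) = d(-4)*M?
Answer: 4447/25 ≈ 177.88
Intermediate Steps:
d(S) = 1
g(R, M) = M (g(R, M) = 1*M = M)
T = 104/567 (T = (4/18 - 10/(-7))/9 = (4*(1/18) - 10*(-⅐))/9 = (2/9 + 10/7)/9 = (⅑)*(104/63) = 104/567 ≈ 0.18342)
8894/(50 + (4 - 2*g(4, 2))*T) = 8894/(50 + (4 - 2*2)*(104/567)) = 8894/(50 + (4 - 4)*(104/567)) = 8894/(50 + 0*(104/567)) = 8894/(50 + 0) = 8894/50 = 8894*(1/50) = 4447/25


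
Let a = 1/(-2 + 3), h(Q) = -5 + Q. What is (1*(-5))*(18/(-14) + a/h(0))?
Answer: 52/7 ≈ 7.4286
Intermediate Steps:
a = 1 (a = 1/1 = 1)
(1*(-5))*(18/(-14) + a/h(0)) = (1*(-5))*(18/(-14) + 1/(-5 + 0)) = -5*(18*(-1/14) + 1/(-5)) = -5*(-9/7 + 1*(-1/5)) = -5*(-9/7 - 1/5) = -5*(-52/35) = 52/7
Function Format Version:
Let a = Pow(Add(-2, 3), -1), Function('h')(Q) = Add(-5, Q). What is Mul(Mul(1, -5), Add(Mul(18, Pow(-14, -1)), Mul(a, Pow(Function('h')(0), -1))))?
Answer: Rational(52, 7) ≈ 7.4286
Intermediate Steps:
a = 1 (a = Pow(1, -1) = 1)
Mul(Mul(1, -5), Add(Mul(18, Pow(-14, -1)), Mul(a, Pow(Function('h')(0), -1)))) = Mul(Mul(1, -5), Add(Mul(18, Pow(-14, -1)), Mul(1, Pow(Add(-5, 0), -1)))) = Mul(-5, Add(Mul(18, Rational(-1, 14)), Mul(1, Pow(-5, -1)))) = Mul(-5, Add(Rational(-9, 7), Mul(1, Rational(-1, 5)))) = Mul(-5, Add(Rational(-9, 7), Rational(-1, 5))) = Mul(-5, Rational(-52, 35)) = Rational(52, 7)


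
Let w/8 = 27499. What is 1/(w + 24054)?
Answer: 1/244046 ≈ 4.0976e-6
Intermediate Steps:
w = 219992 (w = 8*27499 = 219992)
1/(w + 24054) = 1/(219992 + 24054) = 1/244046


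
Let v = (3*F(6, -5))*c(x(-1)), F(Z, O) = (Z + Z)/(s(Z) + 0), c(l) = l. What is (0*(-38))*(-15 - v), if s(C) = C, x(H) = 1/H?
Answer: 0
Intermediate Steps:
F(Z, O) = 2 (F(Z, O) = (Z + Z)/(Z + 0) = (2*Z)/Z = 2)
v = -6 (v = (3*2)/(-1) = 6*(-1) = -6)
(0*(-38))*(-15 - v) = (0*(-38))*(-15 - 1*(-6)) = 0*(-15 + 6) = 0*(-9) = 0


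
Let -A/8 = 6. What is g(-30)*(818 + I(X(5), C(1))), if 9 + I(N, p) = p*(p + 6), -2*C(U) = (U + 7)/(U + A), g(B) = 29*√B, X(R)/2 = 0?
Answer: 51858525*I*√30/2209 ≈ 1.2858e+5*I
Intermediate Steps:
X(R) = 0 (X(R) = 2*0 = 0)
A = -48 (A = -8*6 = -48)
C(U) = -(7 + U)/(2*(-48 + U)) (C(U) = -(U + 7)/(2*(U - 48)) = -(7 + U)/(2*(-48 + U)))
I(N, p) = -9 + p*(6 + p) (I(N, p) = -9 + p*(p + 6) = -9 + p*(6 + p))
g(-30)*(818 + I(X(5), C(1))) = (29*√(-30))*(818 + (-9 + ((-7 - 1*1)/(2*(-48 + 1)))² + 6*((-7 - 1*1)/(2*(-48 + 1))))) = (29*(I*√30))*(818 + (-9 + ((½)*(-7 - 1)/(-47))² + 6*((½)*(-7 - 1)/(-47)))) = (29*I*√30)*(818 + (-9 + ((½)*(-1/47)*(-8))² + 6*((½)*(-1/47)*(-8)))) = (29*I*√30)*(818 + (-9 + (4/47)² + 6*(4/47))) = (29*I*√30)*(818 + (-9 + 16/2209 + 24/47)) = (29*I*√30)*(818 - 18737/2209) = (29*I*√30)*(1788225/2209) = 51858525*I*√30/2209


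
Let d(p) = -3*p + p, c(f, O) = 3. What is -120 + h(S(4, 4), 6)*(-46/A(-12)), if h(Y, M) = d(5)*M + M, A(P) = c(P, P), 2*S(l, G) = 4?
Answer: 708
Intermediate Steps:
S(l, G) = 2 (S(l, G) = (1/2)*4 = 2)
A(P) = 3
d(p) = -2*p
h(Y, M) = -9*M (h(Y, M) = (-2*5)*M + M = -10*M + M = -9*M)
-120 + h(S(4, 4), 6)*(-46/A(-12)) = -120 + (-9*6)*(-46/3) = -120 - (-2484)/3 = -120 - 54*(-46/3) = -120 + 828 = 708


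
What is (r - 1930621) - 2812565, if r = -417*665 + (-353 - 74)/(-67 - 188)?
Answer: -1280224778/255 ≈ -5.0205e+6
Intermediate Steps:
r = -70712348/255 (r = -277305 - 427/(-255) = -277305 - 427*(-1/255) = -277305 + 427/255 = -70712348/255 ≈ -2.7730e+5)
(r - 1930621) - 2812565 = (-70712348/255 - 1930621) - 2812565 = -563020703/255 - 2812565 = -1280224778/255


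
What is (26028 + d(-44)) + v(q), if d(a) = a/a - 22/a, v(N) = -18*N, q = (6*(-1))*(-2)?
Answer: 51627/2 ≈ 25814.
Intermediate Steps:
q = 12 (q = -6*(-2) = 12)
d(a) = 1 - 22/a
(26028 + d(-44)) + v(q) = (26028 + (-22 - 44)/(-44)) - 18*12 = (26028 - 1/44*(-66)) - 216 = (26028 + 3/2) - 216 = 52059/2 - 216 = 51627/2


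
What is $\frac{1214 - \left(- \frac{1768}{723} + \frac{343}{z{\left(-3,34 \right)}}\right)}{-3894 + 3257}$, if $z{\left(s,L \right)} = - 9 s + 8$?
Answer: $- \frac{4362023}{2302755} \approx -1.8943$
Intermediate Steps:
$z{\left(s,L \right)} = 8 - 9 s$
$\frac{1214 - \left(- \frac{1768}{723} + \frac{343}{z{\left(-3,34 \right)}}\right)}{-3894 + 3257} = \frac{1214 - \left(- \frac{1768}{723} + \frac{343}{8 - -27}\right)}{-3894 + 3257} = \frac{1214 - \left(- \frac{1768}{723} + \frac{343}{8 + 27}\right)}{-637} = \left(1214 + \left(\frac{1768}{723} - \frac{343}{35}\right)\right) \left(- \frac{1}{637}\right) = \left(1214 + \left(\frac{1768}{723} - \frac{49}{5}\right)\right) \left(- \frac{1}{637}\right) = \left(1214 - \frac{26587}{3615}\right) \left(- \frac{1}{637}\right) = \frac{4362023}{3615} \left(- \frac{1}{637}\right) = - \frac{4362023}{2302755}$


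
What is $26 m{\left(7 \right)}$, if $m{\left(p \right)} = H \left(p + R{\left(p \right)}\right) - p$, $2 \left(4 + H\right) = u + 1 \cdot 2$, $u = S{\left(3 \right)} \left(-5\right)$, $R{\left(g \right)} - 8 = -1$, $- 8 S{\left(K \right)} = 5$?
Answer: $- \frac{2821}{4} \approx -705.25$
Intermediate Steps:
$S{\left(K \right)} = - \frac{5}{8}$ ($S{\left(K \right)} = \left(- \frac{1}{8}\right) 5 = - \frac{5}{8}$)
$R{\left(g \right)} = 7$ ($R{\left(g \right)} = 8 - 1 = 7$)
$u = \frac{25}{8}$ ($u = \left(- \frac{5}{8}\right) \left(-5\right) = \frac{25}{8} \approx 3.125$)
$H = - \frac{23}{16}$ ($H = -4 + \frac{\frac{25}{8} + 1 \cdot 2}{2} = -4 + \frac{\frac{25}{8} + 2}{2} = -4 + \frac{1}{2} \cdot \frac{41}{8} = -4 + \frac{41}{16} = - \frac{23}{16} \approx -1.4375$)
$m{\left(p \right)} = - \frac{161}{16} - \frac{39 p}{16}$ ($m{\left(p \right)} = - \frac{23 \left(p + 7\right)}{16} - p = - \frac{23 \left(7 + p\right)}{16} - p = \left(- \frac{161}{16} - \frac{23 p}{16}\right) - p = - \frac{161}{16} - \frac{39 p}{16}$)
$26 m{\left(7 \right)} = 26 \left(- \frac{161}{16} - \frac{273}{16}\right) = 26 \left(- \frac{217}{8}\right) = - \frac{2821}{4}$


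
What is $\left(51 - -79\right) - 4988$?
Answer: $-4858$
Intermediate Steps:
$\left(51 - -79\right) - 4988 = \left(51 + 79\right) - 4988 = 130 - 4988 = -4858$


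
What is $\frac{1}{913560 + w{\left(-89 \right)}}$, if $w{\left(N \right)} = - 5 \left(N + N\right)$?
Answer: $\frac{1}{914450} \approx 1.0936 \cdot 10^{-6}$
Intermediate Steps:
$w{\left(N \right)} = - 10 N$ ($w{\left(N \right)} = - 5 \cdot 2 N = - 10 N$)
$\frac{1}{913560 + w{\left(-89 \right)}} = \frac{1}{913560 - -890} = \frac{1}{913560 + 890} = \frac{1}{914450}$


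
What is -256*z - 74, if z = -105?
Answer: 26806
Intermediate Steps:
-256*z - 74 = -256*(-105) - 74 = 26880 - 74 = 26806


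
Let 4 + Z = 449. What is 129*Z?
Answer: 57405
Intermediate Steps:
Z = 445 (Z = -4 + 449 = 445)
129*Z = 129*445 = 57405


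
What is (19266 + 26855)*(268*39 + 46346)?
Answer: 2619580558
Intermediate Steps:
(19266 + 26855)*(268*39 + 46346) = 46121*(10452 + 46346) = 46121*56798 = 2619580558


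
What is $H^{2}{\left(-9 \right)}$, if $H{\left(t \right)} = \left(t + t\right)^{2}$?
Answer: $104976$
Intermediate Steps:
$H{\left(t \right)} = 4 t^{2}$ ($H{\left(t \right)} = \left(2 t\right)^{2} = 4 t^{2}$)
$H^{2}{\left(-9 \right)} = \left(4 \left(-9\right)^{2}\right)^{2} = \left(4 \cdot 81\right)^{2} = 324^{2} = 104976$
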